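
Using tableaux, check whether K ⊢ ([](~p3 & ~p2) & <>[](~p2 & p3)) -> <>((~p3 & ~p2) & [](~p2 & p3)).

Yes, valid

Tableau for the negation ~(([](~p3 & ~p2) & <>[](~p2 & p3)) -> <>((~p3 & ~p2) & [](~p2 & p3))):
1. ~(([](~p3 & ~p2) & <>[](~p2 & p3)) -> <>((~p3 & ~p2) & [](~p2 & p3))), w0
2. [](~p3 & ~p2) & <>[](~p2 & p3), w0
3. ~<>((~p3 & ~p2) & [](~p2 & p3)), w0
4. [](~p3 & ~p2), w0
5. <>[](~p2 & p3), w0
6. [](~p2 & p3), w1
7. ~((~p3 & ~p2) & [](~p2 & p3)), w1
8. ~p3 & ~p2, w1
9. ~p3, w1
10. ~p2, w1
11. ~[](~p2 & p3), w1
12. ~(~p2 & p3), w2
13. ~p2 & p3, w2
14. ~p2, w2
15. p3, w2
16. ~p3, w2
Accessibility: w0Rw1, w1Rw2
Branch closes: p3 and ~p3 both at w2.
Every branch of the negation's tableau closes; the branch above is one of them.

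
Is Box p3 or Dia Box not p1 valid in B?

Not valid

Tableau for the negation not (Box p3 or Dia Box not p1):
1. not (Box p3 or Dia Box not p1), 0
2. not Box p3, 0
3. not Dia Box not p1, 0
4. not Box not p1, 0
5. not p3, 1
6. not Box not p1, 1
7. p1, 2
8. not Box not p1, 2
9. p1, 3
10. p1, 4
Accessibility: 0R0, 0R1, 0R2, 1R0, 1R1, 1R3, 2R0, 2R2, 2R4, 3R1, 3R3, 4R2, 4R4
The negation has an open branch (countermodel exists).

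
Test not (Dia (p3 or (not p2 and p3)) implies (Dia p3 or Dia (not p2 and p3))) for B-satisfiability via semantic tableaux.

Unsatisfiable

1. not (Dia (p3 or (not p2 and p3)) implies (Dia p3 or Dia (not p2 and p3))), 0
2. Dia (p3 or (not p2 and p3)), 0   [neg-implies-rule on 1]
3. not (Dia p3 or Dia (not p2 and p3)), 0   [neg-implies-rule on 1]
4. not Dia p3, 0   [neg-or-rule on 3]
5. not Dia (not p2 and p3), 0   [neg-or-rule on 3]
6. not p3, 0   [neg-Dia-rule on 4 via 0R0]
7. not (not p2 and p3), 0   [neg-Dia-rule on 5 via 0R0]
8. p3 or (not p2 and p3), 1   [Dia-rule on 2: fresh world 1, 0R1]
9. not p3, 1   [neg-Dia-rule on 4 via 0R1]
10. not (not p2 and p3), 1   [neg-Dia-rule on 5 via 0R1]
11. not p2 and p3, 1   [or-rule on 8 (branches; this branch)]
12. not p2, 1   [and-rule on 11]
13. p3, 1   [and-rule on 11]
Accessibility: 0R0, 0R1, 1R0, 1R1
Branch closes: p3 and not p3 both at 1.
(One branch shown.) All branches close.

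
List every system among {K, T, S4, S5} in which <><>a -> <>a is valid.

T-tableau for the negation ~(<><>a -> <>a):
1. ~(<><>a -> <>a), w0
2. <><>a, w0   [~->-rule on 1]
3. ~<>a, w0   [~->-rule on 1]
4. ~a, w0   [~<>-rule on 3 via w0Rw0]
5. <>a, w1   [<>-rule on 2: fresh world w1, w0Rw1]
6. ~a, w1   [~<>-rule on 3 via w0Rw1]
7. a, w2   [<>-rule on 5: fresh world w2, w1Rw2]
Accessibility: w0Rw0, w0Rw1, w1Rw1, w1Rw2, w2Rw2
Complete open branch: countermodel on a T-frame, so not valid in T, nor in K (the same frame is also a K-frame).
S4-tableau for the negation ~(<><>a -> <>a):
1. ~(<><>a -> <>a), w0
2. <><>a, w0   [~->-rule on 1]
3. ~<>a, w0   [~->-rule on 1]
4. ~a, w0   [~<>-rule on 3 via w0Rw0]
5. <>a, w1   [<>-rule on 2: fresh world w1, w0Rw1]
6. ~a, w1   [~<>-rule on 3 via w0Rw1]
7. a, w2   [<>-rule on 5: fresh world w2, w1Rw2]
8. ~a, w2   [~<>-rule on 3 via w0Rw2]
Accessibility: w0Rw0, w0Rw1, w0Rw2, w1Rw1, w1Rw2, w2Rw2
Branch closes: a and ~a both at w2.
Every branch closes (one shown): valid in S4, hence also in S5 (every theorem of S4 is a theorem of S5).

S4, S5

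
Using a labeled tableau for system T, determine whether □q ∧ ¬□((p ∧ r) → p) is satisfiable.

1. □q ∧ ¬□((p ∧ r) → p), u
2. □q, u
3. ¬□((p ∧ r) → p), u
4. q, u
5. ¬((p ∧ r) → p), v
6. p ∧ r, v
7. ¬p, v
8. p, v
9. r, v
Accessibility: uRu, uRv, vRv
Branch closes: p and ¬p both at v.
(One branch shown.) All branches close.

No, unsatisfiable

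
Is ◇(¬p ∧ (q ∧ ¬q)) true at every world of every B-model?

Invalid (countermodel exists)

Tableau for the negation ¬◇(¬p ∧ (q ∧ ¬q)):
1. ¬◇(¬p ∧ (q ∧ ¬q)), u
2. ¬(¬p ∧ (q ∧ ¬q)), u
3. ¬(q ∧ ¬q), u
4. q, u
Accessibility: uRu
The negation has an open branch (countermodel exists).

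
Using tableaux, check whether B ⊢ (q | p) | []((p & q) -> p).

Tableau for the negation ~((q | p) | []((p & q) -> p)):
1. ~((q | p) | []((p & q) -> p)), u
2. ~(q | p), u
3. ~[]((p & q) -> p), u
4. ~q, u
5. ~p, u
6. ~((p & q) -> p), v
7. p & q, v
8. ~p, v
9. p, v
10. q, v
Accessibility: uRu, uRv, vRu, vRv
Branch closes: p and ~p both at v.
Every branch of the negation's tableau closes; the branch above is one of them.

Yes, valid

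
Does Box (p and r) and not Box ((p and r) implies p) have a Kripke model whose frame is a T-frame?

1. Box (p and r) and not Box ((p and r) implies p), 0
2. Box (p and r), 0
3. not Box ((p and r) implies p), 0
4. p and r, 0
5. p, 0
6. r, 0
7. not ((p and r) implies p), 1
8. p and r, 1
9. not p, 1
10. p, 1
11. r, 1
Accessibility: 0R0, 0R1, 1R1
Branch closes: p and not p both at 1.
All branches of the tableau close; one closing branch shown above.

Unsatisfiable (every branch closes)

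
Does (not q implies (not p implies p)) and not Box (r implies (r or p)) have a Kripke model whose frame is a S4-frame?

1. (not q implies (not p implies p)) and not Box (r implies (r or p)), 0
2. not q implies (not p implies p), 0   [and-rule on 1]
3. not Box (r implies (r or p)), 0   [and-rule on 1]
4. not p implies p, 0   [implies-rule on 2 (branches; this branch)]
5. p, 0   [implies-rule on 4 (branches; this branch)]
6. not (r implies (r or p)), 1   [neg-Box-rule on 3: fresh world 1, 0R1]
7. r, 1   [neg-implies-rule on 6]
8. not (r or p), 1   [neg-implies-rule on 6]
9. not r, 1   [neg-or-rule on 8]
10. not p, 1   [neg-or-rule on 8]
Accessibility: 0R0, 0R1, 1R1
Branch closes: r and not r both at 1.
Every branch closes; the branch above is one of them.

Unsatisfiable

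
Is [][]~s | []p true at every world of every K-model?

Tableau for the negation ~([][]~s | []p):
1. ~([][]~s | []p), 0
2. ~[][]~s, 0   [~|-rule on 1]
3. ~[]p, 0   [~|-rule on 1]
4. ~[]~s, 1   [~[]-rule on 2: fresh world 1, 0R1]
5. ~p, 2   [~[]-rule on 3: fresh world 2, 0R2]
6. s, 3   [~[]-rule on 4: fresh world 3, 1R3]
Accessibility: 0R1, 0R2, 1R3
The negation has an open branch (countermodel exists).

Not valid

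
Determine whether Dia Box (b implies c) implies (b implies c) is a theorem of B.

Valid

Tableau for the negation not (Dia Box (b implies c) implies (b implies c)):
1. not (Dia Box (b implies c) implies (b implies c)), 0
2. Dia Box (b implies c), 0
3. not (b implies c), 0
4. b, 0
5. not c, 0
6. Box (b implies c), 1
7. b implies c, 0
8. b implies c, 1
9. c, 0
Accessibility: 0R0, 0R1, 1R0, 1R1
Branch closes: c and not c both at 0.
All branches of the negation close; one closing branch shown above.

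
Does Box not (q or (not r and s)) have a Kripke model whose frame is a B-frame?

1. Box not (q or (not r and s)), 0
2. not (q or (not r and s)), 0   [Box-rule on 1 via 0R0]
3. not q, 0   [neg-or-rule on 2]
4. not (not r and s), 0   [neg-or-rule on 2]
5. not s, 0   [neg-and-rule on 4 (branches; this branch)]
Accessibility: 0R0

Satisfiable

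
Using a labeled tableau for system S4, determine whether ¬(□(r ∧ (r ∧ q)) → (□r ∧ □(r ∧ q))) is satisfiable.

Unsatisfiable (every branch closes)

1. ¬(□(r ∧ (r ∧ q)) → (□r ∧ □(r ∧ q))), u
2. □(r ∧ (r ∧ q)), u
3. ¬(□r ∧ □(r ∧ q)), u
4. r ∧ (r ∧ q), u
5. r, u
6. r ∧ q, u
7. q, u
8. ¬□(r ∧ q), u
9. ¬(r ∧ q), v
10. r ∧ (r ∧ q), v
11. r, v
12. r ∧ q, v
13. q, v
14. ¬q, v
Accessibility: uRu, uRv, vRv
Branch closes: q and ¬q both at v.
Every branch closes; the branch above is one of them.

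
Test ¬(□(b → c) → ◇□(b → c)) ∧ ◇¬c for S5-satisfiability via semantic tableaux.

1. ¬(□(b → c) → ◇□(b → c)) ∧ ◇¬c, 0
2. ¬(□(b → c) → ◇□(b → c)), 0
3. ◇¬c, 0
4. □(b → c), 0
5. ¬◇□(b → c), 0
6. b → c, 0
7. ¬□(b → c), 0
8. c, 0
9. ¬c, 1
10. b → c, 1
11. ¬□(b → c), 1
12. ¬b, 1
13. ¬(b → c), 2
14. b, 2
15. ¬c, 2
16. b → c, 2
17. ¬□(b → c), 2
18. c, 2
Accessibility: 0R0, 0R1, 0R2, 1R0, 1R1, 1R2, 2R0, 2R1, 2R2
Branch closes: c and ¬c both at 2.
All branches of the tableau close; one closing branch shown above.

No, unsatisfiable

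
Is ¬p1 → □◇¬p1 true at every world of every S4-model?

Tableau for the negation ¬(¬p1 → □◇¬p1):
1. ¬(¬p1 → □◇¬p1), w0
2. ¬p1, w0   [¬→-rule on 1]
3. ¬□◇¬p1, w0   [¬→-rule on 1]
4. ¬◇¬p1, w1   [¬□-rule on 3: fresh world w1, w0Rw1]
5. p1, w1   [¬◇-rule on 4 via w1Rw1]
Accessibility: w0Rw0, w0Rw1, w1Rw1
The negation has an open branch (countermodel exists).

Invalid (countermodel exists)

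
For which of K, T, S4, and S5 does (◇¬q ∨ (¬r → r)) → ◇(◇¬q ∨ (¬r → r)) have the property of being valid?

T, S4, S5

T-tableau for the negation ¬((◇¬q ∨ (¬r → r)) → ◇(◇¬q ∨ (¬r → r))):
1. ¬((◇¬q ∨ (¬r → r)) → ◇(◇¬q ∨ (¬r → r))), w0
2. ◇¬q ∨ (¬r → r), w0   [¬→-rule on 1]
3. ¬◇(◇¬q ∨ (¬r → r)), w0   [¬→-rule on 1]
4. ¬(◇¬q ∨ (¬r → r)), w0   [¬◇-rule on 3 via w0Rw0]
5. ¬◇¬q, w0   [¬∨-rule on 4]
6. ¬(¬r → r), w0   [¬∨-rule on 4]
7. ¬r, w0   [¬→-rule on 6]
8. q, w0   [¬◇-rule on 5 via w0Rw0]
9. ◇¬q, w0   [∨-rule on 2 (branches; this branch)]
10. ¬q, w1   [◇-rule on 9: fresh world w1, w0Rw1]
11. ¬(◇¬q ∨ (¬r → r)), w1   [¬◇-rule on 3 via w0Rw1]
12. ¬◇¬q, w1   [¬∨-rule on 11]
13. ¬(¬r → r), w1   [¬∨-rule on 11]
14. ¬r, w1   [¬→-rule on 13]
15. q, w1   [¬◇-rule on 5 via w0Rw1]
Accessibility: w0Rw0, w0Rw1, w1Rw1
Branch closes: q and ¬q both at w1.
Every branch closes (one shown): valid in T, hence also in S4, S5 (every theorem of T is a theorem of S4 and S5).
K-tableau for the negation ¬((◇¬q ∨ (¬r → r)) → ◇(◇¬q ∨ (¬r → r))):
1. ¬((◇¬q ∨ (¬r → r)) → ◇(◇¬q ∨ (¬r → r))), w0
2. ◇¬q ∨ (¬r → r), w0   [¬→-rule on 1]
3. ¬◇(◇¬q ∨ (¬r → r)), w0   [¬→-rule on 1]
4. ¬r → r, w0   [∨-rule on 2 (branches; this branch)]
5. r, w0   [→-rule on 4 (branches; this branch)]
Complete open branch: countermodel on a K-frame, so not valid in K.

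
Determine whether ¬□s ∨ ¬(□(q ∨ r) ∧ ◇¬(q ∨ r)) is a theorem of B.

Valid

Tableau for the negation ¬(¬□s ∨ ¬(□(q ∨ r) ∧ ◇¬(q ∨ r))):
1. ¬(¬□s ∨ ¬(□(q ∨ r) ∧ ◇¬(q ∨ r))), 0
2. □s, 0   [¬∨-rule on 1]
3. □(q ∨ r) ∧ ◇¬(q ∨ r), 0   [¬∨-rule on 1]
4. □(q ∨ r), 0   [∧-rule on 3]
5. ◇¬(q ∨ r), 0   [∧-rule on 3]
6. s, 0   [□-rule on 2 via 0R0]
7. q ∨ r, 0   [□-rule on 4 via 0R0]
8. r, 0   [∨-rule on 7 (branches; this branch)]
9. ¬(q ∨ r), 1   [◇-rule on 5: fresh world 1, 0R1]
10. ¬q, 1   [¬∨-rule on 9]
11. ¬r, 1   [¬∨-rule on 9]
12. s, 1   [□-rule on 2 via 0R1]
13. q ∨ r, 1   [□-rule on 4 via 0R1]
14. r, 1   [∨-rule on 13 (branches; this branch)]
Accessibility: 0R0, 0R1, 1R0, 1R1
Branch closes: r and ¬r both at 1.
Every branch of the negation's tableau closes; the branch above is one of them.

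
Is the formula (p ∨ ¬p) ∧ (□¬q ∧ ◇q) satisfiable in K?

1. (p ∨ ¬p) ∧ (□¬q ∧ ◇q), w0
2. p ∨ ¬p, w0   [∧-rule on 1]
3. □¬q ∧ ◇q, w0   [∧-rule on 1]
4. □¬q, w0   [∧-rule on 3]
5. ◇q, w0   [∧-rule on 3]
6. ¬p, w0   [∨-rule on 2 (branches; this branch)]
7. q, w1   [◇-rule on 5: fresh world w1, w0Rw1]
8. ¬q, w1   [□-rule on 4 via w0Rw1]
Accessibility: w0Rw1
Branch closes: q and ¬q both at w1.
Every branch closes; the branch above is one of them.

Unsatisfiable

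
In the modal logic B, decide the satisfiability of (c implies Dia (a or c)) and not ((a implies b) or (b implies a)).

1. (c implies Dia (a or c)) and not ((a implies b) or (b implies a)), u
2. c implies Dia (a or c), u   [and-rule on 1]
3. not ((a implies b) or (b implies a)), u   [and-rule on 1]
4. not (a implies b), u   [neg-or-rule on 3]
5. not (b implies a), u   [neg-or-rule on 3]
6. a, u   [neg-implies-rule on 4]
7. not b, u   [neg-implies-rule on 4]
8. b, u   [neg-implies-rule on 5]
9. not a, u   [neg-implies-rule on 5]
Accessibility: uRu
Branch closes: b and not b both at u.
(One branch shown.) All branches close.

No, unsatisfiable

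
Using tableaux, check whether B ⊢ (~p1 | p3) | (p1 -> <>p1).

Valid in B

Tableau for the negation ~((~p1 | p3) | (p1 -> <>p1)):
1. ~((~p1 | p3) | (p1 -> <>p1)), 0
2. ~(~p1 | p3), 0
3. ~(p1 -> <>p1), 0
4. p1, 0
5. ~p3, 0
6. ~<>p1, 0
7. ~p1, 0
Accessibility: 0R0
Branch closes: p1 and ~p1 both at 0.
All branches of the negation close; one closing branch shown above.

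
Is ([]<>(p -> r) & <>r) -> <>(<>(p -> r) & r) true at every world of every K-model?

Tableau for the negation ~(([]<>(p -> r) & <>r) -> <>(<>(p -> r) & r)):
1. ~(([]<>(p -> r) & <>r) -> <>(<>(p -> r) & r)), w0
2. []<>(p -> r) & <>r, w0
3. ~<>(<>(p -> r) & r), w0
4. []<>(p -> r), w0
5. <>r, w0
6. r, w1
7. ~(<>(p -> r) & r), w1
8. <>(p -> r), w1
9. ~<>(p -> r), w1
10. p -> r, w2
11. ~(p -> r), w2
12. p, w2
13. ~r, w2
14. r, w2
Accessibility: w0Rw1, w1Rw2
Branch closes: r and ~r both at w2.
All branches of the negation close; one closing branch shown above.

Valid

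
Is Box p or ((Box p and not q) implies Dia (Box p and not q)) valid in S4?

Tableau for the negation not (Box p or ((Box p and not q) implies Dia (Box p and not q))):
1. not (Box p or ((Box p and not q) implies Dia (Box p and not q))), u
2. not Box p, u
3. not ((Box p and not q) implies Dia (Box p and not q)), u
4. Box p and not q, u
5. not Dia (Box p and not q), u
6. Box p, u
7. not q, u
8. not (Box p and not q), u
9. p, u
10. not p, v
11. not (Box p and not q), v
12. p, v
Accessibility: uRu, uRv, vRv
Branch closes: p and not p both at v.
All branches of the negation close; one closing branch shown above.

Valid in S4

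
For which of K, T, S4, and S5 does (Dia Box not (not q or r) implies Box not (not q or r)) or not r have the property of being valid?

S5-tableau for the negation not ((Dia Box not (not q or r) implies Box not (not q or r)) or not r):
1. not ((Dia Box not (not q or r) implies Box not (not q or r)) or not r), w0
2. not (Dia Box not (not q or r) implies Box not (not q or r)), w0   [neg-or-rule on 1]
3. r, w0   [neg-or-rule on 1]
4. Dia Box not (not q or r), w0   [neg-implies-rule on 2]
5. not Box not (not q or r), w0   [neg-implies-rule on 2]
6. Box not (not q or r), w1   [Dia-rule on 4: fresh world w1, w0Rw1]
7. not (not q or r), w0   [Box-rule on 6 via w1Rw0]
8. q, w0   [neg-or-rule on 7]
9. not r, w0   [neg-or-rule on 7]
Accessibility: w0Rw0, w0Rw1, w1Rw0, w1Rw1
Branch closes: r and not r both at w0.
Every branch closes (one shown): valid in S5.
S4-tableau for the negation not ((Dia Box not (not q or r) implies Box not (not q or r)) or not r):
1. not ((Dia Box not (not q or r) implies Box not (not q or r)) or not r), w0
2. not (Dia Box not (not q or r) implies Box not (not q or r)), w0   [neg-or-rule on 1]
3. r, w0   [neg-or-rule on 1]
4. Dia Box not (not q or r), w0   [neg-implies-rule on 2]
5. not Box not (not q or r), w0   [neg-implies-rule on 2]
6. Box not (not q or r), w1   [Dia-rule on 4: fresh world w1, w0Rw1]
7. not (not q or r), w1   [Box-rule on 6 via w1Rw1]
8. q, w1   [neg-or-rule on 7]
9. not r, w1   [neg-or-rule on 7]
10. not q or r, w2   [neg-Box-rule on 5: fresh world w2, w0Rw2]
11. r, w2   [or-rule on 10 (branches; this branch)]
Accessibility: w0Rw0, w0Rw1, w0Rw2, w1Rw1, w2Rw2
Complete open branch: countermodel on an S4-frame, so not valid in S4, nor in K, T (the same frame is also a K-frame and a T-frame).

S5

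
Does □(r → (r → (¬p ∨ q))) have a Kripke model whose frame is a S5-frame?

Satisfiable

1. □(r → (r → (¬p ∨ q))), u
2. r → (r → (¬p ∨ q)), u
3. r → (¬p ∨ q), u
4. ¬p ∨ q, u
5. q, u
Accessibility: uRu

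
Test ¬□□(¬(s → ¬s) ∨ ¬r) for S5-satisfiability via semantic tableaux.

Satisfiable (open branch found)

1. ¬□□(¬(s → ¬s) ∨ ¬r), 0
2. ¬□(¬(s → ¬s) ∨ ¬r), 1
3. ¬(¬(s → ¬s) ∨ ¬r), 2
4. s → ¬s, 2
5. r, 2
6. ¬s, 2
Accessibility: 0R0, 0R1, 0R2, 1R0, 1R1, 1R2, 2R0, 2R1, 2R2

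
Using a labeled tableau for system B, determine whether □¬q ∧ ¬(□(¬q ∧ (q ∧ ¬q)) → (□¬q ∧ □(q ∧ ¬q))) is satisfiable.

Unsatisfiable (every branch closes)

1. □¬q ∧ ¬(□(¬q ∧ (q ∧ ¬q)) → (□¬q ∧ □(q ∧ ¬q))), w0
2. □¬q, w0
3. ¬(□(¬q ∧ (q ∧ ¬q)) → (□¬q ∧ □(q ∧ ¬q))), w0
4. □(¬q ∧ (q ∧ ¬q)), w0
5. ¬(□¬q ∧ □(q ∧ ¬q)), w0
6. ¬q, w0
7. ¬q ∧ (q ∧ ¬q), w0
8. q ∧ ¬q, w0
9. q, w0
Accessibility: w0Rw0
Branch closes: q and ¬q both at w0.
Every branch closes; the branch above is one of them.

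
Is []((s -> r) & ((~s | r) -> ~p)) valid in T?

Tableau for the negation ~[]((s -> r) & ((~s | r) -> ~p)):
1. ~[]((s -> r) & ((~s | r) -> ~p)), 0
2. ~((s -> r) & ((~s | r) -> ~p)), 1
3. ~((~s | r) -> ~p), 1
4. ~s | r, 1
5. p, 1
6. r, 1
Accessibility: 0R0, 0R1, 1R1
The negation has an open branch (countermodel exists).

Invalid (countermodel exists)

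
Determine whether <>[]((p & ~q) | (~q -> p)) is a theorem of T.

Tableau for the negation ~<>[]((p & ~q) | (~q -> p)):
1. ~<>[]((p & ~q) | (~q -> p)), 0
2. ~[]((p & ~q) | (~q -> p)), 0
3. ~((p & ~q) | (~q -> p)), 1
4. ~(p & ~q), 1
5. ~(~q -> p), 1
6. ~q, 1
7. ~p, 1
8. ~[]((p & ~q) | (~q -> p)), 1
9. ~((p & ~q) | (~q -> p)), 2
10. ~(p & ~q), 2
11. ~(~q -> p), 2
12. ~q, 2
13. ~p, 2
Accessibility: 0R0, 0R1, 1R1, 1R2, 2R2
The negation has an open branch (countermodel exists).

Invalid (countermodel exists)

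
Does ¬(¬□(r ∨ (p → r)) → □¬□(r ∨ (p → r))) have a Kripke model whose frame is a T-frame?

1. ¬(¬□(r ∨ (p → r)) → □¬□(r ∨ (p → r))), 0
2. ¬□(r ∨ (p → r)), 0   [¬→-rule on 1]
3. ¬□¬□(r ∨ (p → r)), 0   [¬→-rule on 1]
4. ¬(r ∨ (p → r)), 1   [¬□-rule on 2: fresh world 1, 0R1]
5. ¬r, 1   [¬∨-rule on 4]
6. ¬(p → r), 1   [¬∨-rule on 4]
7. p, 1   [¬→-rule on 6]
8. □(r ∨ (p → r)), 2   [¬□-rule on 3: fresh world 2, 0R2]
9. r ∨ (p → r), 2   [□-rule on 8 via 2R2]
10. p → r, 2   [∨-rule on 9 (branches; this branch)]
11. r, 2   [→-rule on 10 (branches; this branch)]
Accessibility: 0R0, 0R1, 0R2, 1R1, 2R2

Yes, satisfiable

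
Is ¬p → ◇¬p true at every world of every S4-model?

Valid

Tableau for the negation ¬(¬p → ◇¬p):
1. ¬(¬p → ◇¬p), u
2. ¬p, u
3. ¬◇¬p, u
4. p, u
Accessibility: uRu
Branch closes: p and ¬p both at u.
Every branch of the negation's tableau closes; the branch above is one of them.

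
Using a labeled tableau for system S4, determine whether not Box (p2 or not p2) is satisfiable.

No, unsatisfiable

1. not Box (p2 or not p2), 0
2. not (p2 or not p2), 1
3. not p2, 1
4. p2, 1
Accessibility: 0R0, 0R1, 1R1
Branch closes: p2 and not p2 both at 1.
All branches of the tableau close; one closing branch shown above.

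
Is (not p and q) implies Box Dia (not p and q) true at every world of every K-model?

Tableau for the negation not ((not p and q) implies Box Dia (not p and q)):
1. not ((not p and q) implies Box Dia (not p and q)), u
2. not p and q, u
3. not Box Dia (not p and q), u
4. not p, u
5. q, u
6. not Dia (not p and q), v
Accessibility: uRv
The negation has an open branch (countermodel exists).

No, not valid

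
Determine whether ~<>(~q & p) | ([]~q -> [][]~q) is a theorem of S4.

Yes, valid

Tableau for the negation ~(~<>(~q & p) | ([]~q -> [][]~q)):
1. ~(~<>(~q & p) | ([]~q -> [][]~q)), w0
2. <>(~q & p), w0
3. ~([]~q -> [][]~q), w0
4. []~q, w0
5. ~[][]~q, w0
6. ~q, w0
7. ~q & p, w1
8. ~q, w1
9. p, w1
10. ~[]~q, w2
11. ~q, w2
12. q, w3
13. ~q, w3
Accessibility: w0Rw0, w0Rw1, w0Rw2, w0Rw3, w1Rw1, w2Rw2, w2Rw3, w3Rw3
Branch closes: q and ~q both at w3.
All branches of the negation close; one closing branch shown above.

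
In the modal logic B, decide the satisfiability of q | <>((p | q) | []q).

Satisfiable (open branch found)

1. q | <>((p | q) | []q), 0
2. <>((p | q) | []q), 0
3. (p | q) | []q, 1
4. []q, 1
5. q, 0
6. q, 1
Accessibility: 0R0, 0R1, 1R0, 1R1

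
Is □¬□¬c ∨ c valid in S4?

Tableau for the negation ¬(□¬□¬c ∨ c):
1. ¬(□¬□¬c ∨ c), w0
2. ¬□¬□¬c, w0   [¬∨-rule on 1]
3. ¬c, w0   [¬∨-rule on 1]
4. □¬c, w1   [¬□-rule on 2: fresh world w1, w0Rw1]
5. ¬c, w1   [□-rule on 4 via w1Rw1]
Accessibility: w0Rw0, w0Rw1, w1Rw1
The negation has an open branch (countermodel exists).

No, not valid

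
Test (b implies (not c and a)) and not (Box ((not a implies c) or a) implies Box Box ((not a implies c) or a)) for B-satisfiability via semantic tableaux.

Yes, satisfiable

1. (b implies (not c and a)) and not (Box ((not a implies c) or a) implies Box Box ((not a implies c) or a)), w0
2. b implies (not c and a), w0
3. not (Box ((not a implies c) or a) implies Box Box ((not a implies c) or a)), w0
4. Box ((not a implies c) or a), w0
5. not Box Box ((not a implies c) or a), w0
6. (not a implies c) or a, w0
7. not c and a, w0
8. not c, w0
9. a, w0
10. not Box ((not a implies c) or a), w1
11. (not a implies c) or a, w1
12. a, w1
13. not ((not a implies c) or a), w2
14. not (not a implies c), w2
15. not a, w2
16. not c, w2
Accessibility: w0Rw0, w0Rw1, w1Rw0, w1Rw1, w1Rw2, w2Rw1, w2Rw2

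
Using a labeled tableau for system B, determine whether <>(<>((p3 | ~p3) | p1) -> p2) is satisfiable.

1. <>(<>((p3 | ~p3) | p1) -> p2), 0
2. <>((p3 | ~p3) | p1) -> p2, 1   [<>-rule on 1: fresh world 1, 0R1]
3. p2, 1   [->-rule on 2 (branches; this branch)]
Accessibility: 0R0, 0R1, 1R0, 1R1

Satisfiable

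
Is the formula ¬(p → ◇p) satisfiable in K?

1. ¬(p → ◇p), 0
2. p, 0
3. ¬◇p, 0

Satisfiable (open branch found)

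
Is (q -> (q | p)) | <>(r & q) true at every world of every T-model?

Valid

Tableau for the negation ~((q -> (q | p)) | <>(r & q)):
1. ~((q -> (q | p)) | <>(r & q)), w0
2. ~(q -> (q | p)), w0
3. ~<>(r & q), w0
4. q, w0
5. ~(q | p), w0
6. ~q, w0
7. ~p, w0
Accessibility: w0Rw0
Branch closes: q and ~q both at w0.
All branches of the negation close; one closing branch shown above.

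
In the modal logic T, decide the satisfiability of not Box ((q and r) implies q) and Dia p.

1. not Box ((q and r) implies q) and Dia p, u
2. not Box ((q and r) implies q), u
3. Dia p, u
4. not ((q and r) implies q), v
5. q and r, v
6. not q, v
7. q, v
8. r, v
Accessibility: uRu, uRv, vRv
Branch closes: q and not q both at v.
All branches of the tableau close; one closing branch shown above.

Unsatisfiable (every branch closes)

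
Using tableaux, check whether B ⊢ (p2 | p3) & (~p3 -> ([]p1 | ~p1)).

Tableau for the negation ~((p2 | p3) & (~p3 -> ([]p1 | ~p1))):
1. ~((p2 | p3) & (~p3 -> ([]p1 | ~p1))), 0
2. ~(~p3 -> ([]p1 | ~p1)), 0
3. ~p3, 0
4. ~([]p1 | ~p1), 0
5. ~[]p1, 0
6. p1, 0
7. ~p1, 1
Accessibility: 0R0, 0R1, 1R0, 1R1
The negation has an open branch (countermodel exists).

No, not valid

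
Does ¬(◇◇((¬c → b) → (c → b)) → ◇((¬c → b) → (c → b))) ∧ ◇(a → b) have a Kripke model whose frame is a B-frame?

Yes, satisfiable

1. ¬(◇◇((¬c → b) → (c → b)) → ◇((¬c → b) → (c → b))) ∧ ◇(a → b), w0
2. ¬(◇◇((¬c → b) → (c → b)) → ◇((¬c → b) → (c → b))), w0
3. ◇(a → b), w0
4. ◇◇((¬c → b) → (c → b)), w0
5. ¬◇((¬c → b) → (c → b)), w0
6. ¬((¬c → b) → (c → b)), w0
7. ¬c → b, w0
8. ¬(c → b), w0
9. c, w0
10. ¬b, w0
11. a → b, w1
12. ¬((¬c → b) → (c → b)), w1
13. ¬c → b, w1
14. ¬(c → b), w1
15. c, w1
16. ¬b, w1
17. ¬a, w1
18. ◇((¬c → b) → (c → b)), w2
19. ¬((¬c → b) → (c → b)), w2
20. ¬c → b, w2
21. ¬(c → b), w2
22. c, w2
23. ¬b, w2
24. (¬c → b) → (c → b), w3
25. c → b, w3
26. b, w3
Accessibility: w0Rw0, w0Rw1, w0Rw2, w1Rw0, w1Rw1, w2Rw0, w2Rw2, w2Rw3, w3Rw2, w3Rw3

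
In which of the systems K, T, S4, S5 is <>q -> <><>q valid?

K-tableau for the negation ~(<>q -> <><>q):
1. ~(<>q -> <><>q), 0
2. <>q, 0
3. ~<><>q, 0
4. q, 1
5. ~<>q, 1
Accessibility: 0R1
Complete open branch: countermodel on a K-frame, so not valid in K.
T-tableau for the negation ~(<>q -> <><>q):
1. ~(<>q -> <><>q), 0
2. <>q, 0
3. ~<><>q, 0
4. ~<>q, 0
5. ~q, 0
6. q, 1
7. ~<>q, 1
8. ~q, 1
Accessibility: 0R0, 0R1, 1R1
Branch closes: q and ~q both at 1.
Every branch closes (one shown): valid in T, hence also in S4, S5 (every theorem of T is a theorem of S4 and S5).

T, S4, S5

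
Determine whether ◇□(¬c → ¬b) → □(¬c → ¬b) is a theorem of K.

Tableau for the negation ¬(◇□(¬c → ¬b) → □(¬c → ¬b)):
1. ¬(◇□(¬c → ¬b) → □(¬c → ¬b)), 0
2. ◇□(¬c → ¬b), 0
3. ¬□(¬c → ¬b), 0
4. □(¬c → ¬b), 1
5. ¬(¬c → ¬b), 2
6. ¬c, 2
7. b, 2
Accessibility: 0R1, 0R2
The negation has an open branch (countermodel exists).

Not valid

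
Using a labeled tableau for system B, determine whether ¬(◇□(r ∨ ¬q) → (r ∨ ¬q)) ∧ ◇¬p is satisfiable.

No, unsatisfiable

1. ¬(◇□(r ∨ ¬q) → (r ∨ ¬q)) ∧ ◇¬p, u
2. ¬(◇□(r ∨ ¬q) → (r ∨ ¬q)), u
3. ◇¬p, u
4. ◇□(r ∨ ¬q), u
5. ¬(r ∨ ¬q), u
6. ¬r, u
7. q, u
8. ¬p, v
9. □(r ∨ ¬q), w
10. r ∨ ¬q, u
11. r ∨ ¬q, w
12. ¬q, u
Accessibility: uRu, uRv, uRw, vRu, vRv, wRu, wRw
Branch closes: q and ¬q both at u.
All branches of the tableau close; one closing branch shown above.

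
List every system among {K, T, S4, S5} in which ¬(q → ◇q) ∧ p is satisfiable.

K

T-tableau for the formula:
1. ¬(q → ◇q) ∧ p, u
2. ¬(q → ◇q), u   [∧-rule on 1]
3. p, u   [∧-rule on 1]
4. q, u   [¬→-rule on 2]
5. ¬◇q, u   [¬→-rule on 2]
6. ¬q, u   [¬◇-rule on 5 via uRu]
Accessibility: uRu
Branch closes: q and ¬q both at u.
Every branch closes (one shown): unsatisfiable in T, hence also in S4, S5 (every S4/S5-frame is a T-frame).
K-tableau for the formula:
1. ¬(q → ◇q) ∧ p, u
2. ¬(q → ◇q), u   [∧-rule on 1]
3. p, u   [∧-rule on 1]
4. q, u   [¬→-rule on 2]
5. ¬◇q, u   [¬→-rule on 2]
Complete open branch: satisfiable in K.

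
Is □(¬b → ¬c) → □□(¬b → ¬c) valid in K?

Tableau for the negation ¬(□(¬b → ¬c) → □□(¬b → ¬c)):
1. ¬(□(¬b → ¬c) → □□(¬b → ¬c)), w0
2. □(¬b → ¬c), w0   [¬→-rule on 1]
3. ¬□□(¬b → ¬c), w0   [¬→-rule on 1]
4. ¬□(¬b → ¬c), w1   [¬□-rule on 3: fresh world w1, w0Rw1]
5. ¬b → ¬c, w1   [□-rule on 2 via w0Rw1]
6. ¬c, w1   [→-rule on 5 (branches; this branch)]
7. ¬(¬b → ¬c), w2   [¬□-rule on 4: fresh world w2, w1Rw2]
8. ¬b, w2   [¬→-rule on 7]
9. c, w2   [¬→-rule on 7]
Accessibility: w0Rw1, w1Rw2
The negation has an open branch (countermodel exists).

Not valid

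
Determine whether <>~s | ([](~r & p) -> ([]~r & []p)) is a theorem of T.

Tableau for the negation ~(<>~s | ([](~r & p) -> ([]~r & []p))):
1. ~(<>~s | ([](~r & p) -> ([]~r & []p))), 0
2. ~<>~s, 0   [~|-rule on 1]
3. ~([](~r & p) -> ([]~r & []p)), 0   [~|-rule on 1]
4. [](~r & p), 0   [~->-rule on 3]
5. ~([]~r & []p), 0   [~->-rule on 3]
6. s, 0   [~<>-rule on 2 via 0R0]
7. ~r & p, 0   [[]-rule on 4 via 0R0]
8. ~r, 0   [&-rule on 7]
9. p, 0   [&-rule on 7]
10. ~[]p, 0   [~&-rule on 5 (branches; this branch)]
11. ~p, 1   [~[]-rule on 10: fresh world 1, 0R1]
12. s, 1   [~<>-rule on 2 via 0R1]
13. ~r & p, 1   [[]-rule on 4 via 0R1]
14. ~r, 1   [&-rule on 13]
15. p, 1   [&-rule on 13]
Accessibility: 0R0, 0R1, 1R1
Branch closes: p and ~p both at 1.
All branches of the negation close; one closing branch shown above.

Valid in T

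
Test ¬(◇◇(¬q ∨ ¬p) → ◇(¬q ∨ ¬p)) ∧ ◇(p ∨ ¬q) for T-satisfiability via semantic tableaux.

Satisfiable

1. ¬(◇◇(¬q ∨ ¬p) → ◇(¬q ∨ ¬p)) ∧ ◇(p ∨ ¬q), w0
2. ¬(◇◇(¬q ∨ ¬p) → ◇(¬q ∨ ¬p)), w0   [∧-rule on 1]
3. ◇(p ∨ ¬q), w0   [∧-rule on 1]
4. ◇◇(¬q ∨ ¬p), w0   [¬→-rule on 2]
5. ¬◇(¬q ∨ ¬p), w0   [¬→-rule on 2]
6. ¬(¬q ∨ ¬p), w0   [¬◇-rule on 5 via w0Rw0]
7. q, w0   [¬∨-rule on 6]
8. p, w0   [¬∨-rule on 6]
9. p ∨ ¬q, w1   [◇-rule on 3: fresh world w1, w0Rw1]
10. ¬(¬q ∨ ¬p), w1   [¬◇-rule on 5 via w0Rw1]
11. q, w1   [¬∨-rule on 10]
12. p, w1   [¬∨-rule on 10]
13. ◇(¬q ∨ ¬p), w2   [◇-rule on 4: fresh world w2, w0Rw2]
14. ¬(¬q ∨ ¬p), w2   [¬◇-rule on 5 via w0Rw2]
15. q, w2   [¬∨-rule on 14]
16. p, w2   [¬∨-rule on 14]
17. ¬q ∨ ¬p, w3   [◇-rule on 13: fresh world w3, w2Rw3]
18. ¬p, w3   [∨-rule on 17 (branches; this branch)]
Accessibility: w0Rw0, w0Rw1, w0Rw2, w1Rw1, w2Rw2, w2Rw3, w3Rw3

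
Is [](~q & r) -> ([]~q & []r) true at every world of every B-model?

Tableau for the negation ~([](~q & r) -> ([]~q & []r)):
1. ~([](~q & r) -> ([]~q & []r)), 0
2. [](~q & r), 0   [~->-rule on 1]
3. ~([]~q & []r), 0   [~->-rule on 1]
4. ~q & r, 0   [[]-rule on 2 via 0R0]
5. ~q, 0   [&-rule on 4]
6. r, 0   [&-rule on 4]
7. ~[]r, 0   [~&-rule on 3 (branches; this branch)]
8. ~r, 1   [~[]-rule on 7: fresh world 1, 0R1]
9. ~q & r, 1   [[]-rule on 2 via 0R1]
10. ~q, 1   [&-rule on 9]
11. r, 1   [&-rule on 9]
Accessibility: 0R0, 0R1, 1R0, 1R1
Branch closes: r and ~r both at 1.
Every branch of the negation's tableau closes; the branch above is one of them.

Valid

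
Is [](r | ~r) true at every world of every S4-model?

Valid

Tableau for the negation ~[](r | ~r):
1. ~[](r | ~r), u
2. ~(r | ~r), v
3. ~r, v
4. r, v
Accessibility: uRu, uRv, vRv
Branch closes: r and ~r both at v.
All branches of the negation close; one closing branch shown above.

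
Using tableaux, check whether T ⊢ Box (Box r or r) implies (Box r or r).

Valid

Tableau for the negation not (Box (Box r or r) implies (Box r or r)):
1. not (Box (Box r or r) implies (Box r or r)), 0
2. Box (Box r or r), 0   [neg-implies-rule on 1]
3. not (Box r or r), 0   [neg-implies-rule on 1]
4. not Box r, 0   [neg-or-rule on 3]
5. not r, 0   [neg-or-rule on 3]
6. Box r or r, 0   [Box-rule on 2 via 0R0]
7. Box r, 0   [or-rule on 6 (branches; this branch)]
8. r, 0   [Box-rule on 7 via 0R0]
Accessibility: 0R0
Branch closes: r and not r both at 0.
All branches of the negation close; one closing branch shown above.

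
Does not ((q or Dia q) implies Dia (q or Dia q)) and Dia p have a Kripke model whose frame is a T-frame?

1. not ((q or Dia q) implies Dia (q or Dia q)) and Dia p, 0
2. not ((q or Dia q) implies Dia (q or Dia q)), 0
3. Dia p, 0
4. q or Dia q, 0
5. not Dia (q or Dia q), 0
6. not (q or Dia q), 0
7. not q, 0
8. not Dia q, 0
9. Dia q, 0
10. p, 1
11. not (q or Dia q), 1
12. not q, 1
13. not Dia q, 1
14. q, 2
15. not (q or Dia q), 2
16. not q, 2
17. not Dia q, 2
Accessibility: 0R0, 0R1, 0R2, 1R1, 2R2
Branch closes: q and not q both at 2.
(One branch shown.) All branches close.

Unsatisfiable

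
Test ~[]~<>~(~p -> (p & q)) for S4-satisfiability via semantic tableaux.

1. ~[]~<>~(~p -> (p & q)), 0
2. <>~(~p -> (p & q)), 1   [~[]-rule on 1: fresh world 1, 0R1]
3. ~(~p -> (p & q)), 2   [<>-rule on 2: fresh world 2, 1R2]
4. ~p, 2   [~->-rule on 3]
5. ~(p & q), 2   [~->-rule on 3]
6. ~q, 2   [~&-rule on 5 (branches; this branch)]
Accessibility: 0R0, 0R1, 0R2, 1R1, 1R2, 2R2

Yes, satisfiable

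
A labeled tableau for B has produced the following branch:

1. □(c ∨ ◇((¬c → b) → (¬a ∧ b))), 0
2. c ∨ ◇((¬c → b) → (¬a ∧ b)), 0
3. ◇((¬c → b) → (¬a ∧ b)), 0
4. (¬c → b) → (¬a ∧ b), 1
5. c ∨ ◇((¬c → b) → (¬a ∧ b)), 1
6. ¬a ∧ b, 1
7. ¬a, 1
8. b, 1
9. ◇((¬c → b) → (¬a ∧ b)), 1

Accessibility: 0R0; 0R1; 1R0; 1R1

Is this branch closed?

Open

No atom appears with both signs at the same world.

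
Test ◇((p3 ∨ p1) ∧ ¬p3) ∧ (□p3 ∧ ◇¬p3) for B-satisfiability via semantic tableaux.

Unsatisfiable

1. ◇((p3 ∨ p1) ∧ ¬p3) ∧ (□p3 ∧ ◇¬p3), w0
2. ◇((p3 ∨ p1) ∧ ¬p3), w0
3. □p3 ∧ ◇¬p3, w0
4. □p3, w0
5. ◇¬p3, w0
6. p3, w0
7. (p3 ∨ p1) ∧ ¬p3, w1
8. p3 ∨ p1, w1
9. ¬p3, w1
10. p3, w1
Accessibility: w0Rw0, w0Rw1, w1Rw0, w1Rw1
Branch closes: p3 and ¬p3 both at w1.
(One branch shown.) All branches close.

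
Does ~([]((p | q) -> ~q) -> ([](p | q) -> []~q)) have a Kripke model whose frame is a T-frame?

1. ~([]((p | q) -> ~q) -> ([](p | q) -> []~q)), w0
2. []((p | q) -> ~q), w0
3. ~([](p | q) -> []~q), w0
4. [](p | q), w0
5. ~[]~q, w0
6. (p | q) -> ~q, w0
7. p | q, w0
8. ~q, w0
9. p, w0
10. q, w1
11. (p | q) -> ~q, w1
12. p | q, w1
13. ~(p | q), w1
14. ~p, w1
15. ~q, w1
Accessibility: w0Rw0, w0Rw1, w1Rw1
Branch closes: q and ~q both at w1.
All branches of the tableau close; one closing branch shown above.

No, unsatisfiable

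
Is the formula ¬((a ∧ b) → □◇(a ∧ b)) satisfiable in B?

1. ¬((a ∧ b) → □◇(a ∧ b)), u
2. a ∧ b, u
3. ¬□◇(a ∧ b), u
4. a, u
5. b, u
6. ¬◇(a ∧ b), v
7. ¬(a ∧ b), u
8. ¬(a ∧ b), v
9. ¬b, u
Accessibility: uRu, uRv, vRu, vRv
Branch closes: b and ¬b both at u.
All branches of the tableau close; one closing branch shown above.

Unsatisfiable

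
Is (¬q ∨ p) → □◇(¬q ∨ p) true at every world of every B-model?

Tableau for the negation ¬((¬q ∨ p) → □◇(¬q ∨ p)):
1. ¬((¬q ∨ p) → □◇(¬q ∨ p)), 0
2. ¬q ∨ p, 0
3. ¬□◇(¬q ∨ p), 0
4. p, 0
5. ¬◇(¬q ∨ p), 1
6. ¬(¬q ∨ p), 0
7. q, 0
8. ¬p, 0
Accessibility: 0R0, 0R1, 1R0, 1R1
Branch closes: p and ¬p both at 0.
Every branch of the negation's tableau closes; the branch above is one of them.

Valid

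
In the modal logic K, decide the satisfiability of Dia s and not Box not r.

1. Dia s and not Box not r, u
2. Dia s, u
3. not Box not r, u
4. s, v
5. r, w
Accessibility: uRv, uRw

Satisfiable (open branch found)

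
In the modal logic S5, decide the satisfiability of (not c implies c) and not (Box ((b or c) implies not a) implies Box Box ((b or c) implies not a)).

1. (not c implies c) and not (Box ((b or c) implies not a) implies Box Box ((b or c) implies not a)), u
2. not c implies c, u
3. not (Box ((b or c) implies not a) implies Box Box ((b or c) implies not a)), u
4. Box ((b or c) implies not a), u
5. not Box Box ((b or c) implies not a), u
6. (b or c) implies not a, u
7. c, u
8. not a, u
9. not Box ((b or c) implies not a), v
10. (b or c) implies not a, v
11. not (b or c), v
12. not b, v
13. not c, v
14. not ((b or c) implies not a), w
15. b or c, w
16. a, w
17. (b or c) implies not a, w
18. c, w
19. not (b or c), w
20. not b, w
21. not c, w
Accessibility: uRu, uRv, uRw, vRu, vRv, vRw, wRu, wRv, wRw
Branch closes: c and not c both at w.
All branches of the tableau close; one closing branch shown above.

No, unsatisfiable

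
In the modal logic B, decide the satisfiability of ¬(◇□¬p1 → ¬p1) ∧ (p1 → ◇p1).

1. ¬(◇□¬p1 → ¬p1) ∧ (p1 → ◇p1), w0
2. ¬(◇□¬p1 → ¬p1), w0
3. p1 → ◇p1, w0
4. ◇□¬p1, w0
5. p1, w0
6. ◇p1, w0
7. □¬p1, w1
8. ¬p1, w0
Accessibility: w0Rw0, w0Rw1, w1Rw0, w1Rw1
Branch closes: p1 and ¬p1 both at w0.
(One branch shown.) All branches close.

Unsatisfiable (every branch closes)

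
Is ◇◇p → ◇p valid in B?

Tableau for the negation ¬(◇◇p → ◇p):
1. ¬(◇◇p → ◇p), u
2. ◇◇p, u
3. ¬◇p, u
4. ¬p, u
5. ◇p, v
6. ¬p, v
7. p, w
Accessibility: uRu, uRv, vRu, vRv, vRw, wRv, wRw
The negation has an open branch (countermodel exists).

Invalid (countermodel exists)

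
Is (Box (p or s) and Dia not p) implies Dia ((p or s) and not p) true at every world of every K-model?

Tableau for the negation not ((Box (p or s) and Dia not p) implies Dia ((p or s) and not p)):
1. not ((Box (p or s) and Dia not p) implies Dia ((p or s) and not p)), u
2. Box (p or s) and Dia not p, u
3. not Dia ((p or s) and not p), u
4. Box (p or s), u
5. Dia not p, u
6. not p, v
7. not ((p or s) and not p), v
8. p or s, v
9. not (p or s), v
10. not s, v
11. s, v
Accessibility: uRv
Branch closes: s and not s both at v.
All branches of the negation close; one closing branch shown above.

Yes, valid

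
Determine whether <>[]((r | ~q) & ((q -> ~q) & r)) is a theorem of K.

Not valid

Tableau for the negation ~<>[]((r | ~q) & ((q -> ~q) & r)):
1. ~<>[]((r | ~q) & ((q -> ~q) & r)), w0
The negation has an open branch (countermodel exists).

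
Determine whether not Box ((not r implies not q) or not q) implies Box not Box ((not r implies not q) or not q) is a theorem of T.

Invalid (countermodel exists)

Tableau for the negation not (not Box ((not r implies not q) or not q) implies Box not Box ((not r implies not q) or not q)):
1. not (not Box ((not r implies not q) or not q) implies Box not Box ((not r implies not q) or not q)), u
2. not Box ((not r implies not q) or not q), u
3. not Box not Box ((not r implies not q) or not q), u
4. not ((not r implies not q) or not q), v
5. not (not r implies not q), v
6. q, v
7. not r, v
8. Box ((not r implies not q) or not q), w
9. (not r implies not q) or not q, w
10. not q, w
Accessibility: uRu, uRv, uRw, vRv, wRw
The negation has an open branch (countermodel exists).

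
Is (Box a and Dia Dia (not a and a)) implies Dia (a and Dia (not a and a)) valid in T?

Valid

Tableau for the negation not ((Box a and Dia Dia (not a and a)) implies Dia (a and Dia (not a and a))):
1. not ((Box a and Dia Dia (not a and a)) implies Dia (a and Dia (not a and a))), 0
2. Box a and Dia Dia (not a and a), 0   [neg-implies-rule on 1]
3. not Dia (a and Dia (not a and a)), 0   [neg-implies-rule on 1]
4. Box a, 0   [and-rule on 2]
5. Dia Dia (not a and a), 0   [and-rule on 2]
6. not (a and Dia (not a and a)), 0   [neg-Dia-rule on 3 via 0R0]
7. a, 0   [Box-rule on 4 via 0R0]
8. not Dia (not a and a), 0   [neg-and-rule on 6 (branches; this branch)]
9. not (not a and a), 0   [neg-Dia-rule on 8 via 0R0]
10. Dia (not a and a), 1   [Dia-rule on 5: fresh world 1, 0R1]
11. not (a and Dia (not a and a)), 1   [neg-Dia-rule on 3 via 0R1]
12. a, 1   [Box-rule on 4 via 0R1]
13. not (not a and a), 1   [neg-Dia-rule on 8 via 0R1]
14. not Dia (not a and a), 1   [neg-and-rule on 11 (branches; this branch)]
15. not a and a, 2   [Dia-rule on 10: fresh world 2, 1R2]
16. not a, 2   [and-rule on 15]
17. a, 2   [and-rule on 15]
Accessibility: 0R0, 0R1, 1R1, 1R2, 2R2
Branch closes: a and not a both at 2.
All branches of the negation close; one closing branch shown above.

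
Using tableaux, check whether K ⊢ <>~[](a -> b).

Not valid

Tableau for the negation ~<>~[](a -> b):
1. ~<>~[](a -> b), u
The negation has an open branch (countermodel exists).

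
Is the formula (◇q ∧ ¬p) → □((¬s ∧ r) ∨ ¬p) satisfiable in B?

1. (◇q ∧ ¬p) → □((¬s ∧ r) ∨ ¬p), u
2. □((¬s ∧ r) ∨ ¬p), u   [→-rule on 1 (branches; this branch)]
3. (¬s ∧ r) ∨ ¬p, u   [□-rule on 2 via uRu]
4. ¬p, u   [∨-rule on 3 (branches; this branch)]
Accessibility: uRu

Satisfiable (open branch found)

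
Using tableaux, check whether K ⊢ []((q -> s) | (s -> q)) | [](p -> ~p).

Yes, valid

Tableau for the negation ~([]((q -> s) | (s -> q)) | [](p -> ~p)):
1. ~([]((q -> s) | (s -> q)) | [](p -> ~p)), w0
2. ~[]((q -> s) | (s -> q)), w0
3. ~[](p -> ~p), w0
4. ~((q -> s) | (s -> q)), w1
5. ~(q -> s), w1
6. ~(s -> q), w1
7. q, w1
8. ~s, w1
9. s, w1
10. ~q, w1
Accessibility: w0Rw1
Branch closes: s and ~s both at w1.
Every branch of the negation's tableau closes; the branch above is one of them.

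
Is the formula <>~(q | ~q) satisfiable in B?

1. <>~(q | ~q), w0
2. ~(q | ~q), w1
3. ~q, w1
4. q, w1
Accessibility: w0Rw0, w0Rw1, w1Rw0, w1Rw1
Branch closes: q and ~q both at w1.
Every branch closes; the branch above is one of them.

Unsatisfiable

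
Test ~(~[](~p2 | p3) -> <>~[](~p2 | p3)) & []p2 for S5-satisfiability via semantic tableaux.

Unsatisfiable (every branch closes)

1. ~(~[](~p2 | p3) -> <>~[](~p2 | p3)) & []p2, w0
2. ~(~[](~p2 | p3) -> <>~[](~p2 | p3)), w0
3. []p2, w0
4. ~[](~p2 | p3), w0
5. ~<>~[](~p2 | p3), w0
6. p2, w0
7. [](~p2 | p3), w0
8. ~p2 | p3, w0
9. p3, w0
10. ~(~p2 | p3), w1
11. p2, w1
12. ~p3, w1
13. [](~p2 | p3), w1
14. ~p2 | p3, w1
15. p3, w1
Accessibility: w0Rw0, w0Rw1, w1Rw0, w1Rw1
Branch closes: p3 and ~p3 both at w1.
Every branch closes; the branch above is one of them.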